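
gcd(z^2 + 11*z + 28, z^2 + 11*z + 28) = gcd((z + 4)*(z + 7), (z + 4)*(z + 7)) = z^2 + 11*z + 28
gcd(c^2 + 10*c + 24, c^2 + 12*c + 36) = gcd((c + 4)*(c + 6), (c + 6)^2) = c + 6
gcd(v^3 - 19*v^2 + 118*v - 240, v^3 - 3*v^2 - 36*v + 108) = v - 6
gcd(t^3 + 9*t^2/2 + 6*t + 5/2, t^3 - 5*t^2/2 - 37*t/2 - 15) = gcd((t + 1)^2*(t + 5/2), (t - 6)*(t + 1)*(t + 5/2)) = t^2 + 7*t/2 + 5/2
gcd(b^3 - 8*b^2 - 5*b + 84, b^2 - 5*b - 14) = b - 7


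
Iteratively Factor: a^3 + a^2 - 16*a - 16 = (a - 4)*(a^2 + 5*a + 4) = (a - 4)*(a + 4)*(a + 1)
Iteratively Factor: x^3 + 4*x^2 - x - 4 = (x + 4)*(x^2 - 1) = (x - 1)*(x + 4)*(x + 1)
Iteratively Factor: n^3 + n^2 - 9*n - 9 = (n + 3)*(n^2 - 2*n - 3) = (n + 1)*(n + 3)*(n - 3)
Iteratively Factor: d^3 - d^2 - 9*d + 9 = (d - 3)*(d^2 + 2*d - 3) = (d - 3)*(d - 1)*(d + 3)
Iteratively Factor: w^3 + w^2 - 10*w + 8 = (w - 2)*(w^2 + 3*w - 4) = (w - 2)*(w + 4)*(w - 1)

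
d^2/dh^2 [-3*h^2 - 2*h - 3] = -6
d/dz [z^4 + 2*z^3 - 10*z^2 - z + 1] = 4*z^3 + 6*z^2 - 20*z - 1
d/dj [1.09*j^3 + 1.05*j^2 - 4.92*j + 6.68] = 3.27*j^2 + 2.1*j - 4.92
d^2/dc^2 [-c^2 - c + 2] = -2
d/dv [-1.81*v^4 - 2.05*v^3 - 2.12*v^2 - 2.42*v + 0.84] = -7.24*v^3 - 6.15*v^2 - 4.24*v - 2.42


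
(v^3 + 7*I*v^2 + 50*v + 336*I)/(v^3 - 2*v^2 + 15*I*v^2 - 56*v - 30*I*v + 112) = (v^2 - I*v + 42)/(v^2 + v*(-2 + 7*I) - 14*I)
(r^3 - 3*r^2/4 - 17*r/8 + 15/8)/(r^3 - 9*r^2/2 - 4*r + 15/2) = (r - 5/4)/(r - 5)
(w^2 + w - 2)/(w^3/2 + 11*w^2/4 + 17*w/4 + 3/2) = 4*(w - 1)/(2*w^2 + 7*w + 3)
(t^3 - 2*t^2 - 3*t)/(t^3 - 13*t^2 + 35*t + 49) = t*(t - 3)/(t^2 - 14*t + 49)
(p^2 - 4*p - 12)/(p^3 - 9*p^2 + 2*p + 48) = (p - 6)/(p^2 - 11*p + 24)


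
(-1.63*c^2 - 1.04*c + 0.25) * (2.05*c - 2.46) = -3.3415*c^3 + 1.8778*c^2 + 3.0709*c - 0.615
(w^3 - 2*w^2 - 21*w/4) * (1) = w^3 - 2*w^2 - 21*w/4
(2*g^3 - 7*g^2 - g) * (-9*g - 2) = -18*g^4 + 59*g^3 + 23*g^2 + 2*g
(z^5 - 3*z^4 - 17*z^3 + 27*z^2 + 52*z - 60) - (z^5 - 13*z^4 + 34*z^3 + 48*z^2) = 10*z^4 - 51*z^3 - 21*z^2 + 52*z - 60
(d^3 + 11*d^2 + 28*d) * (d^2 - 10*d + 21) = d^5 + d^4 - 61*d^3 - 49*d^2 + 588*d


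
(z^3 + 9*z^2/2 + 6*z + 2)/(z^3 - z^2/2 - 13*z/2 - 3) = (z + 2)/(z - 3)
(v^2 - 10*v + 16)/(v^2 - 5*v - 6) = (-v^2 + 10*v - 16)/(-v^2 + 5*v + 6)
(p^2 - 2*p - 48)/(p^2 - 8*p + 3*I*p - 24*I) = (p + 6)/(p + 3*I)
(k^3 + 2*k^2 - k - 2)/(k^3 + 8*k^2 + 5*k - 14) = (k + 1)/(k + 7)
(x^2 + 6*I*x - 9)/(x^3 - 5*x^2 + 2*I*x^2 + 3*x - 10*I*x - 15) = (x + 3*I)/(x^2 - x*(5 + I) + 5*I)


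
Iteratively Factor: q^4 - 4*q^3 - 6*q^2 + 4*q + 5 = (q - 5)*(q^3 + q^2 - q - 1) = (q - 5)*(q + 1)*(q^2 - 1) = (q - 5)*(q - 1)*(q + 1)*(q + 1)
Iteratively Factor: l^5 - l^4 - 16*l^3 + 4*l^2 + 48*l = (l)*(l^4 - l^3 - 16*l^2 + 4*l + 48) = l*(l - 4)*(l^3 + 3*l^2 - 4*l - 12) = l*(l - 4)*(l + 2)*(l^2 + l - 6) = l*(l - 4)*(l - 2)*(l + 2)*(l + 3)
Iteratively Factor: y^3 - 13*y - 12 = (y - 4)*(y^2 + 4*y + 3) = (y - 4)*(y + 1)*(y + 3)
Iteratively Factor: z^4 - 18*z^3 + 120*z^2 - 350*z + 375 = (z - 3)*(z^3 - 15*z^2 + 75*z - 125) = (z - 5)*(z - 3)*(z^2 - 10*z + 25) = (z - 5)^2*(z - 3)*(z - 5)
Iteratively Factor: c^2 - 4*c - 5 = (c - 5)*(c + 1)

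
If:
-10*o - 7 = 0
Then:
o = -7/10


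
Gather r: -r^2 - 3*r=-r^2 - 3*r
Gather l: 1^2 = 1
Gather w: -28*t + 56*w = -28*t + 56*w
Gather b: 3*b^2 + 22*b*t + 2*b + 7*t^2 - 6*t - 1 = 3*b^2 + b*(22*t + 2) + 7*t^2 - 6*t - 1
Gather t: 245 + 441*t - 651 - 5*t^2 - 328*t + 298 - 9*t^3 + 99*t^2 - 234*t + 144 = -9*t^3 + 94*t^2 - 121*t + 36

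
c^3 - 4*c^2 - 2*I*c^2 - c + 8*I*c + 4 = (c - 4)*(c - I)^2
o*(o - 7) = o^2 - 7*o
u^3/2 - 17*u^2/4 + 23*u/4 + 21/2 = (u/2 + 1/2)*(u - 6)*(u - 7/2)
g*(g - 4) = g^2 - 4*g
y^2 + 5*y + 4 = (y + 1)*(y + 4)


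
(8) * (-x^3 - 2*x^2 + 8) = -8*x^3 - 16*x^2 + 64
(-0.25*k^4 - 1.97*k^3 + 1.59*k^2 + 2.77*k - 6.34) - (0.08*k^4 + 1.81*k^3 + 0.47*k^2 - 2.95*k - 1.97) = -0.33*k^4 - 3.78*k^3 + 1.12*k^2 + 5.72*k - 4.37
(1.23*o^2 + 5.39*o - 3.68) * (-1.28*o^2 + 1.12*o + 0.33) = -1.5744*o^4 - 5.5216*o^3 + 11.1531*o^2 - 2.3429*o - 1.2144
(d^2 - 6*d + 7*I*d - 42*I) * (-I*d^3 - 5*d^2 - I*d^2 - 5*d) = -I*d^5 + 2*d^4 + 5*I*d^4 - 10*d^3 - 29*I*d^3 - 12*d^2 + 175*I*d^2 + 210*I*d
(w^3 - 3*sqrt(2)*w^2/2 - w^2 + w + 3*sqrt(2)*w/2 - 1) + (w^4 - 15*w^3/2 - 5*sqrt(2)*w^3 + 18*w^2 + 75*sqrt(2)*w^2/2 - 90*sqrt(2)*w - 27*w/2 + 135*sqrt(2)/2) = w^4 - 5*sqrt(2)*w^3 - 13*w^3/2 + 17*w^2 + 36*sqrt(2)*w^2 - 177*sqrt(2)*w/2 - 25*w/2 - 1 + 135*sqrt(2)/2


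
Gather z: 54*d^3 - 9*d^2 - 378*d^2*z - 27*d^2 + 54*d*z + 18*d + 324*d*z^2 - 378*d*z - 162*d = 54*d^3 - 36*d^2 + 324*d*z^2 - 144*d + z*(-378*d^2 - 324*d)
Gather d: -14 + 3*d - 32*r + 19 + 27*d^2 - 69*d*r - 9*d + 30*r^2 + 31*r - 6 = 27*d^2 + d*(-69*r - 6) + 30*r^2 - r - 1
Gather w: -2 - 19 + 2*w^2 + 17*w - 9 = 2*w^2 + 17*w - 30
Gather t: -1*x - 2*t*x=-2*t*x - x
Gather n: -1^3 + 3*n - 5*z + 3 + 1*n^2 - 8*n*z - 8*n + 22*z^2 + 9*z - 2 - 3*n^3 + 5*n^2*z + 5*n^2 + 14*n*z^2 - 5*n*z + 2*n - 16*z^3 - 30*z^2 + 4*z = -3*n^3 + n^2*(5*z + 6) + n*(14*z^2 - 13*z - 3) - 16*z^3 - 8*z^2 + 8*z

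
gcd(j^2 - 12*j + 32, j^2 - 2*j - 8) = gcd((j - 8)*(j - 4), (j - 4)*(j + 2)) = j - 4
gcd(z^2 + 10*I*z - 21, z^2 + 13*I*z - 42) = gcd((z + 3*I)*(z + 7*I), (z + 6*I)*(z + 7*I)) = z + 7*I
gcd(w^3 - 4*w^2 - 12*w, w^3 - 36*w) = w^2 - 6*w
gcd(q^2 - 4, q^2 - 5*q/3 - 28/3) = 1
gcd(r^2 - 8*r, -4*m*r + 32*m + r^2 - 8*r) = r - 8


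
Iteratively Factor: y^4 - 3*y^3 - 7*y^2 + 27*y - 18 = (y - 3)*(y^3 - 7*y + 6) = (y - 3)*(y - 1)*(y^2 + y - 6) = (y - 3)*(y - 2)*(y - 1)*(y + 3)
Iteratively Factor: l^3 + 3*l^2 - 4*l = (l - 1)*(l^2 + 4*l) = (l - 1)*(l + 4)*(l)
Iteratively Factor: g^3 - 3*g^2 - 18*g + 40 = (g + 4)*(g^2 - 7*g + 10) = (g - 2)*(g + 4)*(g - 5)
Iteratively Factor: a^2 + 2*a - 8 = (a - 2)*(a + 4)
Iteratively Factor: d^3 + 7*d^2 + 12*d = (d + 4)*(d^2 + 3*d) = d*(d + 4)*(d + 3)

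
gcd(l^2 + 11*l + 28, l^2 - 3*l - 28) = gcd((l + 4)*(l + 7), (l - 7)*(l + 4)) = l + 4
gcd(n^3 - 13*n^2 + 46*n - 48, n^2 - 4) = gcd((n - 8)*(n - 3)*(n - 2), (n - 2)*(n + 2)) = n - 2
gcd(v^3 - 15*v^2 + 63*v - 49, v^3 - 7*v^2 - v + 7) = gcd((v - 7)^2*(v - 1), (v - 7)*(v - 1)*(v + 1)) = v^2 - 8*v + 7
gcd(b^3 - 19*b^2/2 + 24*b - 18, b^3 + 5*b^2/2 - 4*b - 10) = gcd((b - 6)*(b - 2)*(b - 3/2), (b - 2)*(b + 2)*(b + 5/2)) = b - 2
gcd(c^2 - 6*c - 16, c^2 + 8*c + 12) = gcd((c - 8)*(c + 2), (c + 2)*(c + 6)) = c + 2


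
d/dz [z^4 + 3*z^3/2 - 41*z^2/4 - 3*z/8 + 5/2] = 4*z^3 + 9*z^2/2 - 41*z/2 - 3/8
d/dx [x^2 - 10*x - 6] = 2*x - 10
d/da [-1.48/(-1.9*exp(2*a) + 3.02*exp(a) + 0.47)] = (4.4696 - 5.624*exp(a))*exp(a)/(-1.9*exp(2*a) + 3.02*exp(a) + 0.47)^2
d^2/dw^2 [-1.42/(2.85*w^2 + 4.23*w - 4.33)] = (23.0679*w^2 + 34.23762*w - 1.42*(5.7*w + 4.23)*(11.4*w + 8.46) - 35.04702)/(2.85*w^2 + 4.23*w - 4.33)^3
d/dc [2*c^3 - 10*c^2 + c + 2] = 6*c^2 - 20*c + 1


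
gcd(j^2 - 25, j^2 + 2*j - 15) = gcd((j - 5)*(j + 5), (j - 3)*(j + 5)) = j + 5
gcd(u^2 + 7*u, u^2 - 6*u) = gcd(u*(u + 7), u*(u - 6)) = u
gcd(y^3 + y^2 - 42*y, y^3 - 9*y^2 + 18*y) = y^2 - 6*y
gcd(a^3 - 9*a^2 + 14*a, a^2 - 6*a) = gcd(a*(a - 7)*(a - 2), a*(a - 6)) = a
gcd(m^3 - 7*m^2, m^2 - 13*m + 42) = m - 7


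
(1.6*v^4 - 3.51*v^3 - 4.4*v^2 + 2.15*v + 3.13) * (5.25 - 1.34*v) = -2.144*v^5 + 13.1034*v^4 - 12.5315*v^3 - 25.981*v^2 + 7.0933*v + 16.4325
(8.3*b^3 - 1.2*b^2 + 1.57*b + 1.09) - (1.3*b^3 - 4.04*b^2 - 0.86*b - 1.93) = 7.0*b^3 + 2.84*b^2 + 2.43*b + 3.02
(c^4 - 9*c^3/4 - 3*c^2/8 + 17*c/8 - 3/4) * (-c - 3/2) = -c^5 + 3*c^4/4 + 15*c^3/4 - 25*c^2/16 - 39*c/16 + 9/8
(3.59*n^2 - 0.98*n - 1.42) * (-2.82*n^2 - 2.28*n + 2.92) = -10.1238*n^4 - 5.4216*n^3 + 16.7216*n^2 + 0.376*n - 4.1464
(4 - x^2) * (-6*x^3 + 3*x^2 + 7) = 6*x^5 - 3*x^4 - 24*x^3 + 5*x^2 + 28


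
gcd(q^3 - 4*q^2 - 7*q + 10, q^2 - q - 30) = 1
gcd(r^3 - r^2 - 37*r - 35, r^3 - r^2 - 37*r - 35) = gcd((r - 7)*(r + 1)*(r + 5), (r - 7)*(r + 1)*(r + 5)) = r^3 - r^2 - 37*r - 35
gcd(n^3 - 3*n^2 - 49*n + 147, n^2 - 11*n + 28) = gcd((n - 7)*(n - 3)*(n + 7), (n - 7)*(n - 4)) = n - 7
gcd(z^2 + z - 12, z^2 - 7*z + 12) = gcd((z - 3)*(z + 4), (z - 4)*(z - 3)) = z - 3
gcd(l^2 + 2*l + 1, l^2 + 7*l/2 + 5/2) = l + 1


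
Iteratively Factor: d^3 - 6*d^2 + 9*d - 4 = (d - 1)*(d^2 - 5*d + 4) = (d - 4)*(d - 1)*(d - 1)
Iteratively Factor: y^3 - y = (y + 1)*(y^2 - y) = (y - 1)*(y + 1)*(y)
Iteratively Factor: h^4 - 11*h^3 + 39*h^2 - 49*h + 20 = (h - 5)*(h^3 - 6*h^2 + 9*h - 4) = (h - 5)*(h - 1)*(h^2 - 5*h + 4) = (h - 5)*(h - 1)^2*(h - 4)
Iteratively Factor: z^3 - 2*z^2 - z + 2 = (z - 1)*(z^2 - z - 2) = (z - 2)*(z - 1)*(z + 1)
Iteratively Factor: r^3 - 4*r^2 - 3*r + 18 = (r - 3)*(r^2 - r - 6) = (r - 3)^2*(r + 2)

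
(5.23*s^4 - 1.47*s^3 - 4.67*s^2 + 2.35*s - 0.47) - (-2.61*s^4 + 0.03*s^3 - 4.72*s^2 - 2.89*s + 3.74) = 7.84*s^4 - 1.5*s^3 + 0.0499999999999998*s^2 + 5.24*s - 4.21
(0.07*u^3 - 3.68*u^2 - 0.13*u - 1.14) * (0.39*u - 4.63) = 0.0273*u^4 - 1.7593*u^3 + 16.9877*u^2 + 0.1573*u + 5.2782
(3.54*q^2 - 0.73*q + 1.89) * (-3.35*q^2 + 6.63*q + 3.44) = -11.859*q^4 + 25.9157*q^3 + 1.0062*q^2 + 10.0195*q + 6.5016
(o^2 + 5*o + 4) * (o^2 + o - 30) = o^4 + 6*o^3 - 21*o^2 - 146*o - 120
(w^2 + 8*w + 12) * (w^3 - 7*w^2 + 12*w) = w^5 + w^4 - 32*w^3 + 12*w^2 + 144*w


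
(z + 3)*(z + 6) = z^2 + 9*z + 18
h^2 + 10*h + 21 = (h + 3)*(h + 7)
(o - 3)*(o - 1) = o^2 - 4*o + 3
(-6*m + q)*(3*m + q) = -18*m^2 - 3*m*q + q^2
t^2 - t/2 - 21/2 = (t - 7/2)*(t + 3)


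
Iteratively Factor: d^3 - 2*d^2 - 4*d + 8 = (d - 2)*(d^2 - 4) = (d - 2)^2*(d + 2)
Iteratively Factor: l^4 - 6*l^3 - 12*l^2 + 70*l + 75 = (l - 5)*(l^3 - l^2 - 17*l - 15) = (l - 5)*(l + 3)*(l^2 - 4*l - 5) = (l - 5)^2*(l + 3)*(l + 1)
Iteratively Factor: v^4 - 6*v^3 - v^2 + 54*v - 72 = (v - 2)*(v^3 - 4*v^2 - 9*v + 36) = (v - 2)*(v + 3)*(v^2 - 7*v + 12) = (v - 3)*(v - 2)*(v + 3)*(v - 4)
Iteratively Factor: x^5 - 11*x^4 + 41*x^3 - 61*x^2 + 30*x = (x - 5)*(x^4 - 6*x^3 + 11*x^2 - 6*x) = (x - 5)*(x - 1)*(x^3 - 5*x^2 + 6*x) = (x - 5)*(x - 2)*(x - 1)*(x^2 - 3*x) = x*(x - 5)*(x - 2)*(x - 1)*(x - 3)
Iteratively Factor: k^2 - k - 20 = (k + 4)*(k - 5)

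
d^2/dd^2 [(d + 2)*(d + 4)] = 2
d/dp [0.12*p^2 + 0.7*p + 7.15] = 0.24*p + 0.7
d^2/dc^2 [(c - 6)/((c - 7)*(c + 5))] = 2*(c^3 - 18*c^2 + 141*c - 304)/(c^6 - 6*c^5 - 93*c^4 + 412*c^3 + 3255*c^2 - 7350*c - 42875)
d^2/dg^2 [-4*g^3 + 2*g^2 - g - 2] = 4 - 24*g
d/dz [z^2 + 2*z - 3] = 2*z + 2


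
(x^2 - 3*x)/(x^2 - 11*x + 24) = x/(x - 8)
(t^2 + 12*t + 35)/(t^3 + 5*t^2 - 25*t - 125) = (t + 7)/(t^2 - 25)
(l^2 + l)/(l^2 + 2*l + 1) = l/(l + 1)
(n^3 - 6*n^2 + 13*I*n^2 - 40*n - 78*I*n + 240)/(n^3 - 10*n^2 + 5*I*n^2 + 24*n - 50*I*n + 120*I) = (n + 8*I)/(n - 4)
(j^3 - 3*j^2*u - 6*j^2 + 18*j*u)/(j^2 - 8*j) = (j^2 - 3*j*u - 6*j + 18*u)/(j - 8)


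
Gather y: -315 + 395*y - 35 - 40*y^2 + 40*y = -40*y^2 + 435*y - 350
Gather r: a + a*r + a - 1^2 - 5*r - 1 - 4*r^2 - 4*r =2*a - 4*r^2 + r*(a - 9) - 2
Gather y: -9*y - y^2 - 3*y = -y^2 - 12*y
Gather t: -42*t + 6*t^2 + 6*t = 6*t^2 - 36*t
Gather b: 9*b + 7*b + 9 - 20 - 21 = 16*b - 32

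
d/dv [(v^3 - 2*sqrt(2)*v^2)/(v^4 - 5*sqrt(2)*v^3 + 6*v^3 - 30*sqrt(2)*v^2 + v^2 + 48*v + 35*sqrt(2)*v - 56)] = v*(-v*(v - 2*sqrt(2))*(4*v^3 - 15*sqrt(2)*v^2 + 18*v^2 - 60*sqrt(2)*v + 2*v + 48 + 35*sqrt(2)) + (3*v - 4*sqrt(2))*(v^4 - 5*sqrt(2)*v^3 + 6*v^3 - 30*sqrt(2)*v^2 + v^2 + 48*v + 35*sqrt(2)*v - 56))/(v^4 - 5*sqrt(2)*v^3 + 6*v^3 - 30*sqrt(2)*v^2 + v^2 + 48*v + 35*sqrt(2)*v - 56)^2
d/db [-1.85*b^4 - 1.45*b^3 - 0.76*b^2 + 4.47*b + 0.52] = -7.4*b^3 - 4.35*b^2 - 1.52*b + 4.47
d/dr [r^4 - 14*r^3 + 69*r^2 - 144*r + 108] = 4*r^3 - 42*r^2 + 138*r - 144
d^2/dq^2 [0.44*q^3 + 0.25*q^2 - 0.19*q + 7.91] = 2.64*q + 0.5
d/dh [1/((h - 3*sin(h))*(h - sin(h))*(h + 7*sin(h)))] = (-3*h^2*cos(h) - 3*h^2 - 6*h*sin(h) + 25*h*sin(2*h) - 63*cos(h)/4 - 25*cos(2*h)/2 + 63*cos(3*h)/4 + 25/2)/((h - 3*sin(h))^2*(h - sin(h))^2*(h + 7*sin(h))^2)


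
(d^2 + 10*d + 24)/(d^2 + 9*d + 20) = (d + 6)/(d + 5)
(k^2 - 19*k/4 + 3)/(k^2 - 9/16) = 4*(k - 4)/(4*k + 3)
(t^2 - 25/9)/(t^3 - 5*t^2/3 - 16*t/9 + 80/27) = 3*(3*t + 5)/(9*t^2 - 16)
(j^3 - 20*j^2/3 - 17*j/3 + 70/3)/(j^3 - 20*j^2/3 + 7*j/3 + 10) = (j^2 - 5*j - 14)/(j^2 - 5*j - 6)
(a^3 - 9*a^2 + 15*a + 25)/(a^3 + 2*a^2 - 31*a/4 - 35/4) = 4*(a^2 - 10*a + 25)/(4*a^2 + 4*a - 35)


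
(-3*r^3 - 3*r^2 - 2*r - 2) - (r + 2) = -3*r^3 - 3*r^2 - 3*r - 4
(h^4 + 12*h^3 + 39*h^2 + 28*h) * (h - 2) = h^5 + 10*h^4 + 15*h^3 - 50*h^2 - 56*h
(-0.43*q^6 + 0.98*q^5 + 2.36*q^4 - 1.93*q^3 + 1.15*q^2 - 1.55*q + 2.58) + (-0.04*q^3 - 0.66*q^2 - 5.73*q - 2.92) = -0.43*q^6 + 0.98*q^5 + 2.36*q^4 - 1.97*q^3 + 0.49*q^2 - 7.28*q - 0.34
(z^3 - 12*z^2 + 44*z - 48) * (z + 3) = z^4 - 9*z^3 + 8*z^2 + 84*z - 144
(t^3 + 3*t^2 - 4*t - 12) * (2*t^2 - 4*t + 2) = 2*t^5 + 2*t^4 - 18*t^3 - 2*t^2 + 40*t - 24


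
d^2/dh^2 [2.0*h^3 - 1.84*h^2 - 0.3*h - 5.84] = 12.0*h - 3.68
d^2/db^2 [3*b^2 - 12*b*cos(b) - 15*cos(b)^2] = 12*b*cos(b) - 60*sin(b)^2 + 24*sin(b) + 36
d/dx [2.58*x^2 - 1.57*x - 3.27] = 5.16*x - 1.57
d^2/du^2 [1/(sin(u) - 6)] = (-6*sin(u) + cos(u)^2 + 1)/(sin(u) - 6)^3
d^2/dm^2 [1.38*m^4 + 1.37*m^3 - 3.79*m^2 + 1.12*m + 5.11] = 16.56*m^2 + 8.22*m - 7.58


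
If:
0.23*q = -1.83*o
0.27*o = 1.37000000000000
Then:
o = 5.07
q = -40.37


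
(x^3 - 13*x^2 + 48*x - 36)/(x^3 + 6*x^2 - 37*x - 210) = (x^2 - 7*x + 6)/(x^2 + 12*x + 35)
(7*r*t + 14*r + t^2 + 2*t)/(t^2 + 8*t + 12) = (7*r + t)/(t + 6)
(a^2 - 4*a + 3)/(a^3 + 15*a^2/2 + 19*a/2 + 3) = 2*(a^2 - 4*a + 3)/(2*a^3 + 15*a^2 + 19*a + 6)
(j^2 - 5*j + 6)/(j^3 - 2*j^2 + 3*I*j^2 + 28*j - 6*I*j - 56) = (j - 3)/(j^2 + 3*I*j + 28)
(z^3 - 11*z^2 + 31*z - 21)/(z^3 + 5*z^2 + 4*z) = (z^3 - 11*z^2 + 31*z - 21)/(z*(z^2 + 5*z + 4))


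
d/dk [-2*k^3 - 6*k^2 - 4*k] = -6*k^2 - 12*k - 4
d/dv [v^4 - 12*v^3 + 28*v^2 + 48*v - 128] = 4*v^3 - 36*v^2 + 56*v + 48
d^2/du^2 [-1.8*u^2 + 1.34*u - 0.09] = -3.60000000000000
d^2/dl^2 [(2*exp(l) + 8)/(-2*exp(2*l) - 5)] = (-8*exp(4*l) - 128*exp(3*l) + 120*exp(2*l) + 320*exp(l) - 50)*exp(l)/(8*exp(6*l) + 60*exp(4*l) + 150*exp(2*l) + 125)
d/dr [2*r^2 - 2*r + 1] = 4*r - 2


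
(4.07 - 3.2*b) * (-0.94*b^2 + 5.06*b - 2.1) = 3.008*b^3 - 20.0178*b^2 + 27.3142*b - 8.547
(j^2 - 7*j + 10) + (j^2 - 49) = 2*j^2 - 7*j - 39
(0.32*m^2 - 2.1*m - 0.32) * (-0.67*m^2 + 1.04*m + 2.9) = -0.2144*m^4 + 1.7398*m^3 - 1.0416*m^2 - 6.4228*m - 0.928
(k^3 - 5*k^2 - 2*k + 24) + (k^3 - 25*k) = 2*k^3 - 5*k^2 - 27*k + 24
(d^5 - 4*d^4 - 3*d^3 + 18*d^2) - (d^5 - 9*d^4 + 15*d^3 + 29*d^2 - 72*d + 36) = 5*d^4 - 18*d^3 - 11*d^2 + 72*d - 36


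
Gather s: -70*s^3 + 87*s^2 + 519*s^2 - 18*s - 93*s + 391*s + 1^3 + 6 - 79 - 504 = -70*s^3 + 606*s^2 + 280*s - 576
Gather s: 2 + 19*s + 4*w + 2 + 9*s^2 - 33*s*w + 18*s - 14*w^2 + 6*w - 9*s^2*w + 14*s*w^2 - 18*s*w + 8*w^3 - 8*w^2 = s^2*(9 - 9*w) + s*(14*w^2 - 51*w + 37) + 8*w^3 - 22*w^2 + 10*w + 4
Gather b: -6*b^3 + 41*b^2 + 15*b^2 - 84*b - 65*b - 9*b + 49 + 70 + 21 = -6*b^3 + 56*b^2 - 158*b + 140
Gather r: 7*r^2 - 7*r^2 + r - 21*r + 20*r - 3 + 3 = 0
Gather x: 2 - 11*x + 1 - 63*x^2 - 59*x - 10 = -63*x^2 - 70*x - 7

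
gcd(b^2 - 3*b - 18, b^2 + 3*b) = b + 3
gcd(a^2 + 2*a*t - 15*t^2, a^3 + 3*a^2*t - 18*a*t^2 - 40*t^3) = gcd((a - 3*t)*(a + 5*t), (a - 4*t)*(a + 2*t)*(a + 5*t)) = a + 5*t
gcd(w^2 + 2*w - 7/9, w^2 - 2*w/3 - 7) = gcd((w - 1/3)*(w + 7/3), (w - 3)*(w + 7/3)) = w + 7/3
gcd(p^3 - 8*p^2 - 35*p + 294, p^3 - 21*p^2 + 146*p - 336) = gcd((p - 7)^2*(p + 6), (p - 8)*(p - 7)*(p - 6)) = p - 7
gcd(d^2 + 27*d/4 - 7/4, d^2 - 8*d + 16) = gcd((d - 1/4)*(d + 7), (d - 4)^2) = 1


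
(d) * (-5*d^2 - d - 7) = -5*d^3 - d^2 - 7*d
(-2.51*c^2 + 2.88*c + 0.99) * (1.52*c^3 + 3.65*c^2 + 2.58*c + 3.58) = -3.8152*c^5 - 4.7839*c^4 + 5.541*c^3 + 2.0581*c^2 + 12.8646*c + 3.5442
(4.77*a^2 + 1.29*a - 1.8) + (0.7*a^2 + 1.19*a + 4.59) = 5.47*a^2 + 2.48*a + 2.79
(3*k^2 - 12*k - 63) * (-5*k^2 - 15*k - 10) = -15*k^4 + 15*k^3 + 465*k^2 + 1065*k + 630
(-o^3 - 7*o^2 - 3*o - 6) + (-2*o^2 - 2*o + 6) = -o^3 - 9*o^2 - 5*o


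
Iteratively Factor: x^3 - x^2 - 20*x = (x)*(x^2 - x - 20) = x*(x + 4)*(x - 5)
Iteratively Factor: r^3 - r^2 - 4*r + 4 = (r - 2)*(r^2 + r - 2) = (r - 2)*(r + 2)*(r - 1)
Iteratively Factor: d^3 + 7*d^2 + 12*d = (d + 3)*(d^2 + 4*d) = d*(d + 3)*(d + 4)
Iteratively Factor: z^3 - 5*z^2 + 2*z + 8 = (z - 2)*(z^2 - 3*z - 4) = (z - 2)*(z + 1)*(z - 4)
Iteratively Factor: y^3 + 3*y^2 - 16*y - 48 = (y + 4)*(y^2 - y - 12) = (y + 3)*(y + 4)*(y - 4)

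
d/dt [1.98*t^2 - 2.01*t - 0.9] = 3.96*t - 2.01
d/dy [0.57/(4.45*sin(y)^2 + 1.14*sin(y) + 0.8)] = -(5.073*sin(y) + 0.6498)*cos(y)/(4.45*sin(y)^2 + 1.14*sin(y) + 0.8)^2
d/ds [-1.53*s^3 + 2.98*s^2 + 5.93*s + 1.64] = -4.59*s^2 + 5.96*s + 5.93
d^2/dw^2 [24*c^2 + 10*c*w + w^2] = 2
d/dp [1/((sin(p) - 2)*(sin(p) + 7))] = -(2*sin(p) + 5)*cos(p)/((sin(p) - 2)^2*(sin(p) + 7)^2)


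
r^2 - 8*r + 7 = (r - 7)*(r - 1)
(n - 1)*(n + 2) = n^2 + n - 2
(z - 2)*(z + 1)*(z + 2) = z^3 + z^2 - 4*z - 4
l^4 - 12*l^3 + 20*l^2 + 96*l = l*(l - 8)*(l - 6)*(l + 2)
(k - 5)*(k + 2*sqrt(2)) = k^2 - 5*k + 2*sqrt(2)*k - 10*sqrt(2)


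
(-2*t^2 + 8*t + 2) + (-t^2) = -3*t^2 + 8*t + 2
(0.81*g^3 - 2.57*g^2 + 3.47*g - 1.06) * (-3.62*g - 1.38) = -2.9322*g^4 + 8.1856*g^3 - 9.0148*g^2 - 0.9514*g + 1.4628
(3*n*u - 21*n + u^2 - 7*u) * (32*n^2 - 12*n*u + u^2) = 96*n^3*u - 672*n^3 - 4*n^2*u^2 + 28*n^2*u - 9*n*u^3 + 63*n*u^2 + u^4 - 7*u^3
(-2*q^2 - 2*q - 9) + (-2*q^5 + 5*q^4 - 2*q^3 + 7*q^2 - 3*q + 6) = -2*q^5 + 5*q^4 - 2*q^3 + 5*q^2 - 5*q - 3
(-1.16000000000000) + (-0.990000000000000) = -2.15000000000000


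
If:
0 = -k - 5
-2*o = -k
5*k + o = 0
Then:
No Solution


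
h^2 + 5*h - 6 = (h - 1)*(h + 6)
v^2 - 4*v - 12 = (v - 6)*(v + 2)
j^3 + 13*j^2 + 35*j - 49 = (j - 1)*(j + 7)^2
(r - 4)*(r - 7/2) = r^2 - 15*r/2 + 14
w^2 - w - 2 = (w - 2)*(w + 1)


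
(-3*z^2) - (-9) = 9 - 3*z^2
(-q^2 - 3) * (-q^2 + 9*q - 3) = q^4 - 9*q^3 + 6*q^2 - 27*q + 9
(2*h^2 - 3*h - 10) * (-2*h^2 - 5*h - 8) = -4*h^4 - 4*h^3 + 19*h^2 + 74*h + 80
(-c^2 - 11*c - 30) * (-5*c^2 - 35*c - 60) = 5*c^4 + 90*c^3 + 595*c^2 + 1710*c + 1800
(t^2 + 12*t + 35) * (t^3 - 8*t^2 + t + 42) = t^5 + 4*t^4 - 60*t^3 - 226*t^2 + 539*t + 1470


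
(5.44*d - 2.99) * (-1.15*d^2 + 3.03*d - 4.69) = -6.256*d^3 + 19.9217*d^2 - 34.5733*d + 14.0231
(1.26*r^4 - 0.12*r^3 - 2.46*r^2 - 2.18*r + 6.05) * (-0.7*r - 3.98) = -0.882*r^5 - 4.9308*r^4 + 2.1996*r^3 + 11.3168*r^2 + 4.4414*r - 24.079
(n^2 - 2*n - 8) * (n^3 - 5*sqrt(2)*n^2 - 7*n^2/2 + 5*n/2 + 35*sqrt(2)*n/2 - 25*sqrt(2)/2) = n^5 - 5*sqrt(2)*n^4 - 11*n^4/2 + 3*n^3/2 + 55*sqrt(2)*n^3/2 - 15*sqrt(2)*n^2/2 + 23*n^2 - 115*sqrt(2)*n - 20*n + 100*sqrt(2)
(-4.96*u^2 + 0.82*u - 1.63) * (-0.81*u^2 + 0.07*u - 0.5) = 4.0176*u^4 - 1.0114*u^3 + 3.8577*u^2 - 0.5241*u + 0.815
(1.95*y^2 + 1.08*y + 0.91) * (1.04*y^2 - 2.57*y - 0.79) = 2.028*y^4 - 3.8883*y^3 - 3.3697*y^2 - 3.1919*y - 0.7189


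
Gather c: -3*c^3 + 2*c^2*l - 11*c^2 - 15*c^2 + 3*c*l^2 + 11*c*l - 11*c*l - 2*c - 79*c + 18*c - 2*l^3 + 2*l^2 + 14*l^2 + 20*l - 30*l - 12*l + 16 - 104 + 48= -3*c^3 + c^2*(2*l - 26) + c*(3*l^2 - 63) - 2*l^3 + 16*l^2 - 22*l - 40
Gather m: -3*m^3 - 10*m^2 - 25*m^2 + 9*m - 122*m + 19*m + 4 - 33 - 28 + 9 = -3*m^3 - 35*m^2 - 94*m - 48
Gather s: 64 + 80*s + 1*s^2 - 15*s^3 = -15*s^3 + s^2 + 80*s + 64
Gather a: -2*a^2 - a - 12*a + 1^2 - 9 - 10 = -2*a^2 - 13*a - 18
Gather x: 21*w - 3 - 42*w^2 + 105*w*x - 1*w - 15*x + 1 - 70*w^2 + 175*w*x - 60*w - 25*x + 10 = -112*w^2 - 40*w + x*(280*w - 40) + 8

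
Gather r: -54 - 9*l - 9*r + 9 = -9*l - 9*r - 45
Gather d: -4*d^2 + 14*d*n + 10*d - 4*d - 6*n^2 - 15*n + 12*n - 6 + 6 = -4*d^2 + d*(14*n + 6) - 6*n^2 - 3*n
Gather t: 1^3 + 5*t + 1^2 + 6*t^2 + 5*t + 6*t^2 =12*t^2 + 10*t + 2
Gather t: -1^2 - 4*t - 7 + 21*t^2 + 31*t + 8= 21*t^2 + 27*t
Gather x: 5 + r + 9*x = r + 9*x + 5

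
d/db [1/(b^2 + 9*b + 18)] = (-2*b - 9)/(b^2 + 9*b + 18)^2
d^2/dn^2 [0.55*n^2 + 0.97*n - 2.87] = 1.10000000000000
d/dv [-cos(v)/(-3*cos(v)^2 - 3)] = -sin(v)^3/(3*(cos(v)^2 + 1)^2)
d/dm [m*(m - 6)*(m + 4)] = 3*m^2 - 4*m - 24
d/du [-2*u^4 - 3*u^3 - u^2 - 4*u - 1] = -8*u^3 - 9*u^2 - 2*u - 4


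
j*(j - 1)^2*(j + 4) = j^4 + 2*j^3 - 7*j^2 + 4*j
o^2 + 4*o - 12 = (o - 2)*(o + 6)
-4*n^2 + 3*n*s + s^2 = (-n + s)*(4*n + s)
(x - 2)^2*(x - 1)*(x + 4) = x^4 - x^3 - 12*x^2 + 28*x - 16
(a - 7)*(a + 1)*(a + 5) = a^3 - a^2 - 37*a - 35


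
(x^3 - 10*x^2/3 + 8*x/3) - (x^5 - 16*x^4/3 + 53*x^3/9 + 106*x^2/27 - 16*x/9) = -x^5 + 16*x^4/3 - 44*x^3/9 - 196*x^2/27 + 40*x/9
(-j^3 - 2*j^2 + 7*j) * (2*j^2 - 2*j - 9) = -2*j^5 - 2*j^4 + 27*j^3 + 4*j^2 - 63*j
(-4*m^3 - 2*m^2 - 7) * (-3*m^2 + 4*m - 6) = 12*m^5 - 10*m^4 + 16*m^3 + 33*m^2 - 28*m + 42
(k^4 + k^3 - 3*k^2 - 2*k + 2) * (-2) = -2*k^4 - 2*k^3 + 6*k^2 + 4*k - 4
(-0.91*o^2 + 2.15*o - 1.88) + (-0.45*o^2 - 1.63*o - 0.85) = -1.36*o^2 + 0.52*o - 2.73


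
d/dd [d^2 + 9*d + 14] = 2*d + 9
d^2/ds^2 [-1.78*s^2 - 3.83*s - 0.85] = -3.56000000000000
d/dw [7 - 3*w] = -3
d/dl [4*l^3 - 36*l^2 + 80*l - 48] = 12*l^2 - 72*l + 80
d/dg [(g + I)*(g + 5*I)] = 2*g + 6*I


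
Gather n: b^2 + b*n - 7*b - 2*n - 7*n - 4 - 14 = b^2 - 7*b + n*(b - 9) - 18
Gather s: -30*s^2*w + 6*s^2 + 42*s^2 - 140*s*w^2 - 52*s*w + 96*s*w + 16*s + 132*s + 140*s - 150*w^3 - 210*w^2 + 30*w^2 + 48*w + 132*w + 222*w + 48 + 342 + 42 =s^2*(48 - 30*w) + s*(-140*w^2 + 44*w + 288) - 150*w^3 - 180*w^2 + 402*w + 432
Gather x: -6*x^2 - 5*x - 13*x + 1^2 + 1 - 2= -6*x^2 - 18*x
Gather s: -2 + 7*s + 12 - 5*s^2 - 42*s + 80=-5*s^2 - 35*s + 90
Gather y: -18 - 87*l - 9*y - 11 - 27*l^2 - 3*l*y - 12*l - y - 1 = -27*l^2 - 99*l + y*(-3*l - 10) - 30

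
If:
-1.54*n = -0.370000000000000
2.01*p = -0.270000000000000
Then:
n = 0.24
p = -0.13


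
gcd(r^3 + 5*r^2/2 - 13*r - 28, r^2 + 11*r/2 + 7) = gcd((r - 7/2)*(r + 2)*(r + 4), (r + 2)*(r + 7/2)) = r + 2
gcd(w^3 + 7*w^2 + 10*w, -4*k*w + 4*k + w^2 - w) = 1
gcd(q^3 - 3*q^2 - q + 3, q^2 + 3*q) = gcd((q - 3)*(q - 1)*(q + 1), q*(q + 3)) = 1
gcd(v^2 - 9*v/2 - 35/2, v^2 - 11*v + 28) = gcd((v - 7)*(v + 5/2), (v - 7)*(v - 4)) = v - 7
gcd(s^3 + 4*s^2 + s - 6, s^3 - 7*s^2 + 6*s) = s - 1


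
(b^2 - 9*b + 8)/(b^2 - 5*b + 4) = (b - 8)/(b - 4)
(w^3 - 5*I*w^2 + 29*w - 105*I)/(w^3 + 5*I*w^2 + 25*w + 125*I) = (w^2 - 10*I*w - 21)/(w^2 + 25)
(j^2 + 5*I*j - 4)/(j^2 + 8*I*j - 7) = (j + 4*I)/(j + 7*I)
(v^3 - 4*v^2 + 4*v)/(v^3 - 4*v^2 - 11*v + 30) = v*(v - 2)/(v^2 - 2*v - 15)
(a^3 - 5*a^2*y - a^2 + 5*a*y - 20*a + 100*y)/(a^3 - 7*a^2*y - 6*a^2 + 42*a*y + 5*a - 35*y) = (-a^2 + 5*a*y - 4*a + 20*y)/(-a^2 + 7*a*y + a - 7*y)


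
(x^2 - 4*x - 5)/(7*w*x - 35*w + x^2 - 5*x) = (x + 1)/(7*w + x)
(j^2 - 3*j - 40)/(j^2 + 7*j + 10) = (j - 8)/(j + 2)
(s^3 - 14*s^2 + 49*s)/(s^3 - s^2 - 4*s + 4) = s*(s^2 - 14*s + 49)/(s^3 - s^2 - 4*s + 4)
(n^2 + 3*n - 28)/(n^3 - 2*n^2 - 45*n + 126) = (n - 4)/(n^2 - 9*n + 18)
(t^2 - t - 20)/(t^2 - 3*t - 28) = (t - 5)/(t - 7)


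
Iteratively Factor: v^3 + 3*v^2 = (v)*(v^2 + 3*v) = v*(v + 3)*(v)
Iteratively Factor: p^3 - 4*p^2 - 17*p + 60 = (p - 3)*(p^2 - p - 20) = (p - 3)*(p + 4)*(p - 5)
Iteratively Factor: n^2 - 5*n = (n - 5)*(n)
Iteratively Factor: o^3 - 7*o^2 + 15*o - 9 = (o - 3)*(o^2 - 4*o + 3) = (o - 3)*(o - 1)*(o - 3)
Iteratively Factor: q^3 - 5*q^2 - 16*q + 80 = (q - 5)*(q^2 - 16) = (q - 5)*(q - 4)*(q + 4)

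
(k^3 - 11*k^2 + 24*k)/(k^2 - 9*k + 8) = k*(k - 3)/(k - 1)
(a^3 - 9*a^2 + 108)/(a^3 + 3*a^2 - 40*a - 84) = (a^2 - 3*a - 18)/(a^2 + 9*a + 14)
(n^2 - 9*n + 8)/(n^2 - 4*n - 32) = (n - 1)/(n + 4)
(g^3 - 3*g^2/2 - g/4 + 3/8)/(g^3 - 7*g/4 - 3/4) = (g - 1/2)/(g + 1)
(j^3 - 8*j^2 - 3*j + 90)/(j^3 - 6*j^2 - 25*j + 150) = (j + 3)/(j + 5)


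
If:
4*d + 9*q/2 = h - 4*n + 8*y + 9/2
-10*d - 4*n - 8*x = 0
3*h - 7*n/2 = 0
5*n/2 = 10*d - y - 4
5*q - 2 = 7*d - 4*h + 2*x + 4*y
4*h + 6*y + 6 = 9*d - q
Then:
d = -19/39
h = -1351/312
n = -193/52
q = 701/156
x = 769/312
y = 127/312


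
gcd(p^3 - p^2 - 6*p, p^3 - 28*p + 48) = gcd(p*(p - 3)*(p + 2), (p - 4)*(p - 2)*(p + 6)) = 1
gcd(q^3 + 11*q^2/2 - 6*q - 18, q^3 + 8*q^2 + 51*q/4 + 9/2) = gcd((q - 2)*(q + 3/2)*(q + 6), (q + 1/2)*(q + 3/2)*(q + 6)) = q^2 + 15*q/2 + 9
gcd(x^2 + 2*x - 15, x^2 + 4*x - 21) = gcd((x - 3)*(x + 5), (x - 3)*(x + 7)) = x - 3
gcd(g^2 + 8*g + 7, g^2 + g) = g + 1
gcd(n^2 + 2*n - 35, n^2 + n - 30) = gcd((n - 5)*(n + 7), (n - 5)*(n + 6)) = n - 5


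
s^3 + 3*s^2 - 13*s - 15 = (s - 3)*(s + 1)*(s + 5)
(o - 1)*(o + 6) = o^2 + 5*o - 6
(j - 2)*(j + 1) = j^2 - j - 2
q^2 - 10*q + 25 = (q - 5)^2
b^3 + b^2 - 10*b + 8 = (b - 2)*(b - 1)*(b + 4)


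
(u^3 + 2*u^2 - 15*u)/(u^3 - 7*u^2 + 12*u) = (u + 5)/(u - 4)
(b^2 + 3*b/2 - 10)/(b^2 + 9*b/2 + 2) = (2*b - 5)/(2*b + 1)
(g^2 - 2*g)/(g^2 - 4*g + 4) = g/(g - 2)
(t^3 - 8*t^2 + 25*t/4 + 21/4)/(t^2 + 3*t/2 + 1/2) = (2*t^2 - 17*t + 21)/(2*(t + 1))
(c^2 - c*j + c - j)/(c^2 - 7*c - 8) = (c - j)/(c - 8)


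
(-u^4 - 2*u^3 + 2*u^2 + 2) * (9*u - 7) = -9*u^5 - 11*u^4 + 32*u^3 - 14*u^2 + 18*u - 14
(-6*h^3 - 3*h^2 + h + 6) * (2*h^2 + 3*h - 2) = -12*h^5 - 24*h^4 + 5*h^3 + 21*h^2 + 16*h - 12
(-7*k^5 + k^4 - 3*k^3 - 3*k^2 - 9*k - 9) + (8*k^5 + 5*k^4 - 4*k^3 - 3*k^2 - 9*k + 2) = k^5 + 6*k^4 - 7*k^3 - 6*k^2 - 18*k - 7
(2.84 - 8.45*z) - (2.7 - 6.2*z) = 0.14 - 2.25*z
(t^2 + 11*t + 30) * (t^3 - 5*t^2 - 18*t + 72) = t^5 + 6*t^4 - 43*t^3 - 276*t^2 + 252*t + 2160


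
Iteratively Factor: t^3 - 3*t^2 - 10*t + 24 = (t - 2)*(t^2 - t - 12) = (t - 4)*(t - 2)*(t + 3)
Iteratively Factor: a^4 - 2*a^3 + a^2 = (a - 1)*(a^3 - a^2) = a*(a - 1)*(a^2 - a) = a^2*(a - 1)*(a - 1)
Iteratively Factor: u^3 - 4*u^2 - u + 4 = (u + 1)*(u^2 - 5*u + 4) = (u - 4)*(u + 1)*(u - 1)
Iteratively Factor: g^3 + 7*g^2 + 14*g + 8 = (g + 2)*(g^2 + 5*g + 4) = (g + 2)*(g + 4)*(g + 1)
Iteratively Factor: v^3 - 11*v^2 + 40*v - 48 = (v - 3)*(v^2 - 8*v + 16) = (v - 4)*(v - 3)*(v - 4)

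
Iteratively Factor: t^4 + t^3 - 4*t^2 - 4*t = (t + 2)*(t^3 - t^2 - 2*t) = (t + 1)*(t + 2)*(t^2 - 2*t) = t*(t + 1)*(t + 2)*(t - 2)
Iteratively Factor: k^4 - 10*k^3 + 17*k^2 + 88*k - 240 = (k - 4)*(k^3 - 6*k^2 - 7*k + 60) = (k - 5)*(k - 4)*(k^2 - k - 12) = (k - 5)*(k - 4)^2*(k + 3)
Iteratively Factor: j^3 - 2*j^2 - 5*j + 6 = (j - 1)*(j^2 - j - 6) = (j - 3)*(j - 1)*(j + 2)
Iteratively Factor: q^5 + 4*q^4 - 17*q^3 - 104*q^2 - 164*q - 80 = (q - 5)*(q^4 + 9*q^3 + 28*q^2 + 36*q + 16) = (q - 5)*(q + 2)*(q^3 + 7*q^2 + 14*q + 8) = (q - 5)*(q + 2)*(q + 4)*(q^2 + 3*q + 2) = (q - 5)*(q + 1)*(q + 2)*(q + 4)*(q + 2)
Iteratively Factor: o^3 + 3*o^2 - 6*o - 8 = (o + 4)*(o^2 - o - 2) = (o - 2)*(o + 4)*(o + 1)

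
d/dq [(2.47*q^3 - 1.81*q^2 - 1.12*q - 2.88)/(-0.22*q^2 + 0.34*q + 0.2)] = (-0.5434*q^4 + 1.6796*q^3 + 0.6202*q^2 - 1.9912*q + 0.7552)/(0.0484*q^4 - 0.1496*q^3 + 0.0276*q^2 + 0.136*q + 0.04)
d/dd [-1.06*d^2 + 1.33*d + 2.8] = 1.33 - 2.12*d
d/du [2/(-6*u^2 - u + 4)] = 2*(12*u + 1)/(6*u^2 + u - 4)^2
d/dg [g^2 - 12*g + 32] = 2*g - 12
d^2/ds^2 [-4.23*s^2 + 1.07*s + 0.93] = -8.46000000000000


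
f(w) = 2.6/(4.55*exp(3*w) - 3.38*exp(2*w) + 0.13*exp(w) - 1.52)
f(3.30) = 0.00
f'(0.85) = -0.24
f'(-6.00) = 0.00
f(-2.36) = -1.69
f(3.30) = 0.00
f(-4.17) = -1.71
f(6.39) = 0.00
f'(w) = 2.6*(-13.65*exp(3*w) + 6.76*exp(2*w) - 0.13*exp(w))/(4.55*exp(3*w) - 3.38*exp(2*w) + 0.13*exp(w) - 1.52)^2 = (-35.49*exp(2*w) + 17.576*exp(w) - 0.338)*exp(w)/(4.55*exp(3*w) - 3.38*exp(2*w) + 0.13*exp(w) - 1.52)^2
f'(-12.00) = 0.00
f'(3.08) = -0.00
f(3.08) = 0.00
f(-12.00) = -1.71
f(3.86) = 0.00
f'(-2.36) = 0.04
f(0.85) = 0.07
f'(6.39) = -0.00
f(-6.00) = -1.71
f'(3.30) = -0.00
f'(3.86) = -0.00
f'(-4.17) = -0.00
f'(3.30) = -0.00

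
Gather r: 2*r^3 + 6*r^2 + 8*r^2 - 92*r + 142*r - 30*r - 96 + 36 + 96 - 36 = 2*r^3 + 14*r^2 + 20*r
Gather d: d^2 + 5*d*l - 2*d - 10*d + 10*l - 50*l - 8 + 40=d^2 + d*(5*l - 12) - 40*l + 32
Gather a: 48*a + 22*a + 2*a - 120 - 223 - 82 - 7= 72*a - 432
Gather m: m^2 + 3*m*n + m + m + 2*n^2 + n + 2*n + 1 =m^2 + m*(3*n + 2) + 2*n^2 + 3*n + 1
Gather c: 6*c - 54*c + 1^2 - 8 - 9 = -48*c - 16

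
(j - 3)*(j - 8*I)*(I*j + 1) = I*j^3 + 9*j^2 - 3*I*j^2 - 27*j - 8*I*j + 24*I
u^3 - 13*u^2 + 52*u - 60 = (u - 6)*(u - 5)*(u - 2)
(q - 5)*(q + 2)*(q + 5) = q^3 + 2*q^2 - 25*q - 50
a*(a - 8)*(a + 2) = a^3 - 6*a^2 - 16*a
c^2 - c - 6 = (c - 3)*(c + 2)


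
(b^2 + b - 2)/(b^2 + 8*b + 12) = (b - 1)/(b + 6)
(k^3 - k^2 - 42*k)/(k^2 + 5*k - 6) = k*(k - 7)/(k - 1)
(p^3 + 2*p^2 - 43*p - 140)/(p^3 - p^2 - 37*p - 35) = (p + 4)/(p + 1)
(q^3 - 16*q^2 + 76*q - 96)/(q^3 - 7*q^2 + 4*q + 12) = (q - 8)/(q + 1)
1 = 1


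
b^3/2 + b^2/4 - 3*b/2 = b*(b/2 + 1)*(b - 3/2)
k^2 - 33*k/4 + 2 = (k - 8)*(k - 1/4)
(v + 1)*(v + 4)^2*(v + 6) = v^4 + 15*v^3 + 78*v^2 + 160*v + 96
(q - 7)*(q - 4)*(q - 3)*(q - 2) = q^4 - 16*q^3 + 89*q^2 - 206*q + 168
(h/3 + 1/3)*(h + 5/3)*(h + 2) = h^3/3 + 14*h^2/9 + 7*h/3 + 10/9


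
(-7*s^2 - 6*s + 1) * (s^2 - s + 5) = -7*s^4 + s^3 - 28*s^2 - 31*s + 5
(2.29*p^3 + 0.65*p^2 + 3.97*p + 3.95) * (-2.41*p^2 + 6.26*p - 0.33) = -5.5189*p^5 + 12.7689*p^4 - 6.2544*p^3 + 15.1182*p^2 + 23.4169*p - 1.3035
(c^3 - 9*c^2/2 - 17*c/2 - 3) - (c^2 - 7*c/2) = c^3 - 11*c^2/2 - 5*c - 3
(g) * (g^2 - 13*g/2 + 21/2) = g^3 - 13*g^2/2 + 21*g/2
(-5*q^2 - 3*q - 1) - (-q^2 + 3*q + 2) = -4*q^2 - 6*q - 3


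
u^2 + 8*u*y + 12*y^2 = (u + 2*y)*(u + 6*y)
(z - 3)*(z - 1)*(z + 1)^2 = z^4 - 2*z^3 - 4*z^2 + 2*z + 3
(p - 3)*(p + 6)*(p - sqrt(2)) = p^3 - sqrt(2)*p^2 + 3*p^2 - 18*p - 3*sqrt(2)*p + 18*sqrt(2)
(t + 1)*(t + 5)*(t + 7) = t^3 + 13*t^2 + 47*t + 35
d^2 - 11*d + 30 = (d - 6)*(d - 5)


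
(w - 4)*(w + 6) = w^2 + 2*w - 24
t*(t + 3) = t^2 + 3*t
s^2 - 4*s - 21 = (s - 7)*(s + 3)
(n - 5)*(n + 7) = n^2 + 2*n - 35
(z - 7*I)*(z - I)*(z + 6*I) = z^3 - 2*I*z^2 + 41*z - 42*I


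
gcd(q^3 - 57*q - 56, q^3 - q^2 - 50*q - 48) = q^2 - 7*q - 8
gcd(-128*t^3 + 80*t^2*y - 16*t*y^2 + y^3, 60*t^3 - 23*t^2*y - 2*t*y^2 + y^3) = -4*t + y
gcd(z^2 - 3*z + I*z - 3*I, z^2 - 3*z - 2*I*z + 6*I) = z - 3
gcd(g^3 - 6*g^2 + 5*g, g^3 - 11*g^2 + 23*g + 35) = g - 5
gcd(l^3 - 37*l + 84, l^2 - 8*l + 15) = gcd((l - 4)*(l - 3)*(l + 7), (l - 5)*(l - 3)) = l - 3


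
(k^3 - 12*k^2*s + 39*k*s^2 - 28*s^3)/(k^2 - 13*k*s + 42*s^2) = (-k^2 + 5*k*s - 4*s^2)/(-k + 6*s)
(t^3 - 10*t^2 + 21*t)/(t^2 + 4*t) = (t^2 - 10*t + 21)/(t + 4)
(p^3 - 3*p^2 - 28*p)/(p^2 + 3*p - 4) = p*(p - 7)/(p - 1)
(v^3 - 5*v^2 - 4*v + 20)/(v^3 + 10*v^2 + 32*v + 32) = (v^2 - 7*v + 10)/(v^2 + 8*v + 16)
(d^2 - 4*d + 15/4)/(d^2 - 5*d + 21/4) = (2*d - 5)/(2*d - 7)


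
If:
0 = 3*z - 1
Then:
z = 1/3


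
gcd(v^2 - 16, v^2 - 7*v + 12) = v - 4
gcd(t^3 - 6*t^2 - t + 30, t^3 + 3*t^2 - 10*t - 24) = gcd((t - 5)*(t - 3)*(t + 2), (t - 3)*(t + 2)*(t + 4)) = t^2 - t - 6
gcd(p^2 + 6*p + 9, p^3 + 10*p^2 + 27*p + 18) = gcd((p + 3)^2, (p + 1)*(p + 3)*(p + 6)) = p + 3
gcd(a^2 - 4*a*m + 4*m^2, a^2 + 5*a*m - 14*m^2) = a - 2*m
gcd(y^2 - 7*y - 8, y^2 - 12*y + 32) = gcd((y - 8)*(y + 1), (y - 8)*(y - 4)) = y - 8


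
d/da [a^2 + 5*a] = 2*a + 5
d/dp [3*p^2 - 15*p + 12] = 6*p - 15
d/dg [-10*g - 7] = -10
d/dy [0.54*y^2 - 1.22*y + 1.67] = 1.08*y - 1.22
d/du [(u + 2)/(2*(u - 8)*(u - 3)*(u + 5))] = (-u^3 + 12*u + 91)/(u^6 - 12*u^5 - 26*u^4 + 612*u^3 - 479*u^2 - 7440*u + 14400)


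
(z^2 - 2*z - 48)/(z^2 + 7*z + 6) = (z - 8)/(z + 1)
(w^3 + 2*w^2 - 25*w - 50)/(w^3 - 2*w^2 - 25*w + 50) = (w + 2)/(w - 2)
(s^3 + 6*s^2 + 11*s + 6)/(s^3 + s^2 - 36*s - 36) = (s^2 + 5*s + 6)/(s^2 - 36)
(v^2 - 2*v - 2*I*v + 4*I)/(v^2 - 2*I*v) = (v - 2)/v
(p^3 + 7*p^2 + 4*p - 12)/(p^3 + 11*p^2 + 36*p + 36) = (p - 1)/(p + 3)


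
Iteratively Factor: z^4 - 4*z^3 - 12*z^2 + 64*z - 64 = (z - 4)*(z^3 - 12*z + 16) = (z - 4)*(z - 2)*(z^2 + 2*z - 8) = (z - 4)*(z - 2)^2*(z + 4)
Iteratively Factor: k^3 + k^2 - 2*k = (k - 1)*(k^2 + 2*k) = k*(k - 1)*(k + 2)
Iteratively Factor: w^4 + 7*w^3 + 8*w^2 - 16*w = (w)*(w^3 + 7*w^2 + 8*w - 16) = w*(w + 4)*(w^2 + 3*w - 4) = w*(w - 1)*(w + 4)*(w + 4)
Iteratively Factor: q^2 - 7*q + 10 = (q - 2)*(q - 5)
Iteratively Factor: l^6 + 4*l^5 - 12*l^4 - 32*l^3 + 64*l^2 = (l)*(l^5 + 4*l^4 - 12*l^3 - 32*l^2 + 64*l) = l*(l + 4)*(l^4 - 12*l^2 + 16*l) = l*(l - 2)*(l + 4)*(l^3 + 2*l^2 - 8*l) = l*(l - 2)*(l + 4)^2*(l^2 - 2*l) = l^2*(l - 2)*(l + 4)^2*(l - 2)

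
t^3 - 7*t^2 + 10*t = t*(t - 5)*(t - 2)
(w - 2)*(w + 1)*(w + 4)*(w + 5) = w^4 + 8*w^3 + 9*w^2 - 38*w - 40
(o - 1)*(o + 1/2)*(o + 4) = o^3 + 7*o^2/2 - 5*o/2 - 2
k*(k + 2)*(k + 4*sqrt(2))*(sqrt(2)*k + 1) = sqrt(2)*k^4 + 2*sqrt(2)*k^3 + 9*k^3 + 4*sqrt(2)*k^2 + 18*k^2 + 8*sqrt(2)*k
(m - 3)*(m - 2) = m^2 - 5*m + 6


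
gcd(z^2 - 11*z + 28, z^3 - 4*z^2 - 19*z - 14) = z - 7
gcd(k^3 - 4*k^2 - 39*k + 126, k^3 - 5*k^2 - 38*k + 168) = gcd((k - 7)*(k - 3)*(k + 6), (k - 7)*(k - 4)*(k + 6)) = k^2 - k - 42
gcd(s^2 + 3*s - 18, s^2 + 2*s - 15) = s - 3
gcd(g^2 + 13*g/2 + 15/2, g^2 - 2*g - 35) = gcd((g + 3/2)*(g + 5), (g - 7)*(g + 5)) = g + 5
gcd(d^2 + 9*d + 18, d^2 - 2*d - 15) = d + 3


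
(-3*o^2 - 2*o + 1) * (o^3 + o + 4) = -3*o^5 - 2*o^4 - 2*o^3 - 14*o^2 - 7*o + 4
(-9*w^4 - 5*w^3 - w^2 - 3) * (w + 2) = -9*w^5 - 23*w^4 - 11*w^3 - 2*w^2 - 3*w - 6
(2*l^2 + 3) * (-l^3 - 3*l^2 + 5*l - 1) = -2*l^5 - 6*l^4 + 7*l^3 - 11*l^2 + 15*l - 3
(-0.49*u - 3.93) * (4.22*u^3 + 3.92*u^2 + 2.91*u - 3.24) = -2.0678*u^4 - 18.5054*u^3 - 16.8315*u^2 - 9.8487*u + 12.7332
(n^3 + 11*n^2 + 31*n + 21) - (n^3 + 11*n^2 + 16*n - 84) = 15*n + 105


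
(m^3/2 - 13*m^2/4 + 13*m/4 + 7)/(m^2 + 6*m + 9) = (2*m^3 - 13*m^2 + 13*m + 28)/(4*(m^2 + 6*m + 9))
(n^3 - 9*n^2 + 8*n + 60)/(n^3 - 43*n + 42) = (n^2 - 3*n - 10)/(n^2 + 6*n - 7)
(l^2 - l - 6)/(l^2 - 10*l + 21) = (l + 2)/(l - 7)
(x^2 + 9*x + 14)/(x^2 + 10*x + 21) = (x + 2)/(x + 3)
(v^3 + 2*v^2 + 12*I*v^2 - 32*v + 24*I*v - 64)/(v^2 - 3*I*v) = (v^3 + v^2*(2 + 12*I) + 8*v*(-4 + 3*I) - 64)/(v*(v - 3*I))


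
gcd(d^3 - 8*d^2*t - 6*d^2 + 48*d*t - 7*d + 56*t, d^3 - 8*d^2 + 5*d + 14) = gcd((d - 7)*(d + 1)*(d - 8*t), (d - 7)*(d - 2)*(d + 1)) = d^2 - 6*d - 7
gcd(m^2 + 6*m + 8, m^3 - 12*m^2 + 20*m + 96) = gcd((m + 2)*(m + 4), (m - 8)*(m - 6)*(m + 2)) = m + 2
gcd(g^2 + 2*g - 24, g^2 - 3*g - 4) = g - 4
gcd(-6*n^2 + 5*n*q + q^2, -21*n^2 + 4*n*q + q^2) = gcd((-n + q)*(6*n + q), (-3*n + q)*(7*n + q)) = 1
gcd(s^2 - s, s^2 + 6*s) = s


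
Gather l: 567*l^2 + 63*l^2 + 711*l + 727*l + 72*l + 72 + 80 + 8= 630*l^2 + 1510*l + 160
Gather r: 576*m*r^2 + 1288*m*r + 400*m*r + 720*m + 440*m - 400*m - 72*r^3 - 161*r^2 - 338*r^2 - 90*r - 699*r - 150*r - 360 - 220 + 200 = 760*m - 72*r^3 + r^2*(576*m - 499) + r*(1688*m - 939) - 380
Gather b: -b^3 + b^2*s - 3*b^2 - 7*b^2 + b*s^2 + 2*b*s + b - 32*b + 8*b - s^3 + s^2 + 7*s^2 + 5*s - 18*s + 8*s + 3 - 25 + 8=-b^3 + b^2*(s - 10) + b*(s^2 + 2*s - 23) - s^3 + 8*s^2 - 5*s - 14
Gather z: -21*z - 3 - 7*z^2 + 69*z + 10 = -7*z^2 + 48*z + 7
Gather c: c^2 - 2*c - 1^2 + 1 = c^2 - 2*c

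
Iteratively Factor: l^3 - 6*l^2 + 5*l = (l - 1)*(l^2 - 5*l) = l*(l - 1)*(l - 5)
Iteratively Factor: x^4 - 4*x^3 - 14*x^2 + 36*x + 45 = (x - 5)*(x^3 + x^2 - 9*x - 9) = (x - 5)*(x + 1)*(x^2 - 9) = (x - 5)*(x + 1)*(x + 3)*(x - 3)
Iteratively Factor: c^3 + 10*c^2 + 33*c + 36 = (c + 4)*(c^2 + 6*c + 9) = (c + 3)*(c + 4)*(c + 3)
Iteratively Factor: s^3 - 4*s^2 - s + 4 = (s - 4)*(s^2 - 1) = (s - 4)*(s + 1)*(s - 1)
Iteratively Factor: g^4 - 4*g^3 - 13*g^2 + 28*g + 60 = (g - 5)*(g^3 + g^2 - 8*g - 12) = (g - 5)*(g + 2)*(g^2 - g - 6) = (g - 5)*(g + 2)^2*(g - 3)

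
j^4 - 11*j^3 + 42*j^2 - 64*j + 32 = (j - 4)^2*(j - 2)*(j - 1)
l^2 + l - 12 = (l - 3)*(l + 4)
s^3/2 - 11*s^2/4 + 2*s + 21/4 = (s/2 + 1/2)*(s - 7/2)*(s - 3)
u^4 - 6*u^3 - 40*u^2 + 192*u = u*(u - 8)*(u - 4)*(u + 6)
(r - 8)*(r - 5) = r^2 - 13*r + 40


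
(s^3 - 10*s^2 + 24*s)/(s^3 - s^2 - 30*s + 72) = s*(s - 6)/(s^2 + 3*s - 18)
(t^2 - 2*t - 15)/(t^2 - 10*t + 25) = (t + 3)/(t - 5)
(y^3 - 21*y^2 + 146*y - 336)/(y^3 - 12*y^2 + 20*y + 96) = (y - 7)/(y + 2)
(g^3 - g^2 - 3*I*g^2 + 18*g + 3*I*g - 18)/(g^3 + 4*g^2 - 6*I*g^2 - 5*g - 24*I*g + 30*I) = (g + 3*I)/(g + 5)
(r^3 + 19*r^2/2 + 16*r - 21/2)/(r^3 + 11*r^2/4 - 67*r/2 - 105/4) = 2*(2*r^2 + 5*r - 3)/(4*r^2 - 17*r - 15)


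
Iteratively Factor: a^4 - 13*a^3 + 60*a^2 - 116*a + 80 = (a - 2)*(a^3 - 11*a^2 + 38*a - 40) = (a - 4)*(a - 2)*(a^2 - 7*a + 10) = (a - 4)*(a - 2)^2*(a - 5)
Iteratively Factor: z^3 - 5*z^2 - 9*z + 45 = (z - 3)*(z^2 - 2*z - 15) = (z - 5)*(z - 3)*(z + 3)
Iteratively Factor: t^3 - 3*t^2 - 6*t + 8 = (t - 4)*(t^2 + t - 2) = (t - 4)*(t - 1)*(t + 2)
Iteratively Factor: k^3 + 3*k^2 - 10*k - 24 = (k - 3)*(k^2 + 6*k + 8) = (k - 3)*(k + 4)*(k + 2)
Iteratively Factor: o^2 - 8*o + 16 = (o - 4)*(o - 4)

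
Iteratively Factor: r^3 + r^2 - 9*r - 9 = (r + 1)*(r^2 - 9) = (r + 1)*(r + 3)*(r - 3)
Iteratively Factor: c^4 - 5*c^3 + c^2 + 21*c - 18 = (c - 1)*(c^3 - 4*c^2 - 3*c + 18) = (c - 3)*(c - 1)*(c^2 - c - 6) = (c - 3)^2*(c - 1)*(c + 2)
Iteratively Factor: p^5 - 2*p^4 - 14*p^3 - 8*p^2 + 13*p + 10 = (p + 2)*(p^4 - 4*p^3 - 6*p^2 + 4*p + 5) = (p - 5)*(p + 2)*(p^3 + p^2 - p - 1) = (p - 5)*(p + 1)*(p + 2)*(p^2 - 1) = (p - 5)*(p + 1)^2*(p + 2)*(p - 1)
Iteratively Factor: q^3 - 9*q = (q)*(q^2 - 9) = q*(q - 3)*(q + 3)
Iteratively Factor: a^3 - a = (a + 1)*(a^2 - a) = a*(a + 1)*(a - 1)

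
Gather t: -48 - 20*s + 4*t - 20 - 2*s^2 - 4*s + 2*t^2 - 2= -2*s^2 - 24*s + 2*t^2 + 4*t - 70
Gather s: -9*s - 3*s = -12*s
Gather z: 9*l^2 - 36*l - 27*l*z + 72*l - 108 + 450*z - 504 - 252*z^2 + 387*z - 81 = 9*l^2 + 36*l - 252*z^2 + z*(837 - 27*l) - 693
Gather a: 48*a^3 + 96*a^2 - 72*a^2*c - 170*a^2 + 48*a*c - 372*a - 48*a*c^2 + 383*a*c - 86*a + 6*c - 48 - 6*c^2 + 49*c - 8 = 48*a^3 + a^2*(-72*c - 74) + a*(-48*c^2 + 431*c - 458) - 6*c^2 + 55*c - 56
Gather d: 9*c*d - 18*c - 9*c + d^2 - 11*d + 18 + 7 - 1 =-27*c + d^2 + d*(9*c - 11) + 24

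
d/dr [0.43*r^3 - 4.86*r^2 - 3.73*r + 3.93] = 1.29*r^2 - 9.72*r - 3.73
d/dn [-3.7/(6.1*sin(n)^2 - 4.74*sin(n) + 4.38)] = (45.14*sin(n) - 17.538)*cos(n)/(6.1*sin(n)^2 - 4.74*sin(n) + 4.38)^2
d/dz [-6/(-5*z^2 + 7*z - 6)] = 6*(7 - 10*z)/(5*z^2 - 7*z + 6)^2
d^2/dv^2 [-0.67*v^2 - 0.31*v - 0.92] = -1.34000000000000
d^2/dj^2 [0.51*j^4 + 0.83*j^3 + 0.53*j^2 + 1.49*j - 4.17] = 6.12*j^2 + 4.98*j + 1.06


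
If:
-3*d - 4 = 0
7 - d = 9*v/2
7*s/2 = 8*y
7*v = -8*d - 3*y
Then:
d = -4/3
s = -992/567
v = 50/27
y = -62/81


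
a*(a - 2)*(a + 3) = a^3 + a^2 - 6*a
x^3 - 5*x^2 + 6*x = x*(x - 3)*(x - 2)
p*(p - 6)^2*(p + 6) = p^4 - 6*p^3 - 36*p^2 + 216*p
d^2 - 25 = (d - 5)*(d + 5)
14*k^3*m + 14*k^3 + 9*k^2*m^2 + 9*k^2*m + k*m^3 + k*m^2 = (2*k + m)*(7*k + m)*(k*m + k)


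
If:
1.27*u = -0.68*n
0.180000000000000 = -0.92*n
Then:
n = -0.20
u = 0.10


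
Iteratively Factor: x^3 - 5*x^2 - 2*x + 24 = (x + 2)*(x^2 - 7*x + 12) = (x - 3)*(x + 2)*(x - 4)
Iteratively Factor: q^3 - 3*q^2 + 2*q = (q)*(q^2 - 3*q + 2) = q*(q - 2)*(q - 1)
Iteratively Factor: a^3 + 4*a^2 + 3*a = (a + 1)*(a^2 + 3*a) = a*(a + 1)*(a + 3)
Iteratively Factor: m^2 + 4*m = (m + 4)*(m)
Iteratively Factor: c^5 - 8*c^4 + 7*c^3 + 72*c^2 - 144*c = (c)*(c^4 - 8*c^3 + 7*c^2 + 72*c - 144) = c*(c - 4)*(c^3 - 4*c^2 - 9*c + 36) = c*(c - 4)^2*(c^2 - 9) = c*(c - 4)^2*(c + 3)*(c - 3)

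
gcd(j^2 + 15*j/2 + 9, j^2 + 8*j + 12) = j + 6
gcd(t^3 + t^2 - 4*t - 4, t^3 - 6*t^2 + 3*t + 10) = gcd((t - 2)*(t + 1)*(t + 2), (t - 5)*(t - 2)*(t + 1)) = t^2 - t - 2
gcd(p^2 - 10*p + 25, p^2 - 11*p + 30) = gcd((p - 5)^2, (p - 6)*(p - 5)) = p - 5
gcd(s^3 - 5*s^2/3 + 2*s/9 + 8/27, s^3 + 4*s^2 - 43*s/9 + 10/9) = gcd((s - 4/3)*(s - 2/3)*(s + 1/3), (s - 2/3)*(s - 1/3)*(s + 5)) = s - 2/3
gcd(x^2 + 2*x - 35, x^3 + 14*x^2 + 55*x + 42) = x + 7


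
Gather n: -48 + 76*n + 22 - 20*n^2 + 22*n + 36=-20*n^2 + 98*n + 10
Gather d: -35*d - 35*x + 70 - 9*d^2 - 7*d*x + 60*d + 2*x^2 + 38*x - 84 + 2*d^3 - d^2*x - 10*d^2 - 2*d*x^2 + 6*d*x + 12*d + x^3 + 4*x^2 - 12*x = 2*d^3 + d^2*(-x - 19) + d*(-2*x^2 - x + 37) + x^3 + 6*x^2 - 9*x - 14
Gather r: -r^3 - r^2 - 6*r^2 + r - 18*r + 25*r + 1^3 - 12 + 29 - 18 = -r^3 - 7*r^2 + 8*r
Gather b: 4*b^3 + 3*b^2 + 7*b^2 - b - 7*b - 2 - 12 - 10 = 4*b^3 + 10*b^2 - 8*b - 24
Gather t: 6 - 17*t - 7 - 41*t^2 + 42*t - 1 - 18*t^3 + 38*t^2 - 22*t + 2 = -18*t^3 - 3*t^2 + 3*t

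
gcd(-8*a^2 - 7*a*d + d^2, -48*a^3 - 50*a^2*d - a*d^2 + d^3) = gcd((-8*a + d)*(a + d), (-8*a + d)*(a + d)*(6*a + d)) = 8*a^2 + 7*a*d - d^2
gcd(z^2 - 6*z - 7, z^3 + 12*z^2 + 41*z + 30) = z + 1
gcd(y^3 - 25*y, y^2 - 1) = 1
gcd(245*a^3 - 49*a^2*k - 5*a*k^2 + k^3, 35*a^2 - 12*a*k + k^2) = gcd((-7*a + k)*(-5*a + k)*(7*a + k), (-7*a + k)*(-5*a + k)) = 35*a^2 - 12*a*k + k^2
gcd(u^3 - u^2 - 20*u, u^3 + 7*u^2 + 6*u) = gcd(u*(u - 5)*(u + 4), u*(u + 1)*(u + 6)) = u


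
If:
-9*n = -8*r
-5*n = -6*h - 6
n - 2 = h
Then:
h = 4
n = 6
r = 27/4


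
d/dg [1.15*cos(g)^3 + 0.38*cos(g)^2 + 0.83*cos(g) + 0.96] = (3.45*sin(g)^2 - 0.76*cos(g) - 4.28)*sin(g)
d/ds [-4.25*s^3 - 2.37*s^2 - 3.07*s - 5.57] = -12.75*s^2 - 4.74*s - 3.07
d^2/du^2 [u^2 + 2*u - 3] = 2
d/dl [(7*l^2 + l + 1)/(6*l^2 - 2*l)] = (-10*l^2 - 6*l + 1)/(2*l^2*(9*l^2 - 6*l + 1))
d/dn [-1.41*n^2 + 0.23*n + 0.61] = 0.23 - 2.82*n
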